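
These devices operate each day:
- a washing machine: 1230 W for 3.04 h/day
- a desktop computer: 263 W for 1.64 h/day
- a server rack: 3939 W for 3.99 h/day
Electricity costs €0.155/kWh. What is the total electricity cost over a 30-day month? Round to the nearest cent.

€92.48

washing machine: 1230 W × 3.04 h × 30 d = 112,176 Wh = 112.2 kWh
desktop computer: 263 W × 1.64 h × 30 d = 12,940 Wh = 12.94 kWh
server rack: 3939 W × 3.99 h × 30 d = 471,498 Wh = 471.5 kWh
Total energy = 112.2 + 12.94 + 471.5 = 596.6 kWh
Cost = 596.6 kWh × €0.155 = €92.48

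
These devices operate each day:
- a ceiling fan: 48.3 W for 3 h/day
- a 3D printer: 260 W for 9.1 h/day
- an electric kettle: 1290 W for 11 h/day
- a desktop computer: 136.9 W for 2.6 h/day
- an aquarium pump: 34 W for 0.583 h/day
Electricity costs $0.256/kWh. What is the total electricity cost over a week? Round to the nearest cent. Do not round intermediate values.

$30.60

ceiling fan: 48.3 W × 3 h × 7 d = 1,014 Wh = 1.014 kWh
3D printer: 260 W × 9.1 h × 7 d = 16,562 Wh = 16.56 kWh
electric kettle: 1290 W × 11 h × 7 d = 99,330 Wh = 99.33 kWh
desktop computer: 136.9 W × 2.6 h × 7 d = 2,492 Wh = 2.492 kWh
aquarium pump: 34 W × 0.583 h × 7 d = 139 Wh = 0.1388 kWh
Total energy = 1.014 + 16.56 + 99.33 + 2.492 + 0.1388 = 119.5 kWh
Cost = 119.5 kWh × $0.256 = $30.60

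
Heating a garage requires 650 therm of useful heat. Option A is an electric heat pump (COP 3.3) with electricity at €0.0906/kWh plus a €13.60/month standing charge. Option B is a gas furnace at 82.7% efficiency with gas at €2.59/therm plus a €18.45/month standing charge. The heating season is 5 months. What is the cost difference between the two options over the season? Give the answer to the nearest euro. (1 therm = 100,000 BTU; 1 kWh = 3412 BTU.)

Heat load = 650 therm × 100,000 = 65,000,000 BTU
Gas: input = 65,000,000 / 0.827 = 78,597,340 BTU = 786 therm → 786 × €2.59 = €2,035.67; + 5 × €18.45 standing = €2,127.92
Heat pump: 65,000,000 BTU / 3412 = 19,050 kWh heat; / 3.3 = 5,773 kWh in → × €0.0906 = €523.02; + 5 × €13.60 standing = €591.02
Difference = |€2,127.92 − €591.02| = €1,536.90 ≈ €1537

€1537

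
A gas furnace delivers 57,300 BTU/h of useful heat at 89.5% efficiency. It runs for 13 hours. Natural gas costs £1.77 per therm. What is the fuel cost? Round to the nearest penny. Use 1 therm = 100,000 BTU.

Heat delivered = 57,300 BTU/h × 13 h = 744,900 BTU
Gas input = 744,900 / 0.895 = 832,291 BTU
= 832,291 / 100,000 = 8.323 therm
Cost = 8.323 × £1.77/therm = £14.73

£14.73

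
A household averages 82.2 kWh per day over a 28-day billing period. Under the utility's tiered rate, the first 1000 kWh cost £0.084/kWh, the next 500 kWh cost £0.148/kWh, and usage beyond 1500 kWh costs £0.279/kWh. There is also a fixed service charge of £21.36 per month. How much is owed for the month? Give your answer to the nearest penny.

Usage = 82.2 kWh/day × 28 days = 2301.6 kWh
First 1000 kWh × £0.084 = £84.00
Next 500 kWh × £0.148 = £74.00
Remaining 801.6 kWh × £0.279 = £223.65
Energy charge = £381.65; + service £21.36 = £403.01

£403.01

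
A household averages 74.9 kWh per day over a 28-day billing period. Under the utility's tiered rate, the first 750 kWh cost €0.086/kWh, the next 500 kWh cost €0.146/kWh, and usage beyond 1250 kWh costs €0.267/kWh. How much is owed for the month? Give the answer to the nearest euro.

Usage = 74.9 kWh/day × 28 days = 2097.2 kWh
First 750 kWh × €0.086 = €64.50
Next 500 kWh × €0.146 = €73.00
Remaining 847.2 kWh × €0.267 = €226.20
Total = €363.70 ≈ €364

€364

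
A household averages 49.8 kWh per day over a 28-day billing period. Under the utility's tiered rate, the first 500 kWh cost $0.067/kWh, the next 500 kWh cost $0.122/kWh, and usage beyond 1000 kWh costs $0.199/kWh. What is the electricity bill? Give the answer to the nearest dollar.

$173

Usage = 49.8 kWh/day × 28 days = 1394.4 kWh
First 500 kWh × $0.067 = $33.50
Next 500 kWh × $0.122 = $61.00
Remaining 394.4 kWh × $0.199 = $78.49
Total = $172.99 ≈ $173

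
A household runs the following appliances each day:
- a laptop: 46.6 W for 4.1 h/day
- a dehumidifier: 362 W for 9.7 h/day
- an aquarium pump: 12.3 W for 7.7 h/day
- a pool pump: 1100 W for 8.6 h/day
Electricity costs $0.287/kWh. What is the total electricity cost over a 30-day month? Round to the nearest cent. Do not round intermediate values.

$114.14

laptop: 46.6 W × 4.1 h × 30 d = 5,732 Wh = 5.732 kWh
dehumidifier: 362 W × 9.7 h × 30 d = 105,342 Wh = 105.3 kWh
aquarium pump: 12.3 W × 7.7 h × 30 d = 2,841 Wh = 2.841 kWh
pool pump: 1100 W × 8.6 h × 30 d = 283,800 Wh = 283.8 kWh
Total energy = 5.732 + 105.3 + 2.841 + 283.8 = 397.7 kWh
Cost = 397.7 kWh × $0.287 = $114.14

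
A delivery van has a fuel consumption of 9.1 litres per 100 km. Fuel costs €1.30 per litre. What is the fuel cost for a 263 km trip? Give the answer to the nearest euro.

€31

Fuel = 9.1 L/100 km × 263 km / 100 = 23.93 L
Cost = 23.93 L × €1.30/L = €31.11 ≈ €31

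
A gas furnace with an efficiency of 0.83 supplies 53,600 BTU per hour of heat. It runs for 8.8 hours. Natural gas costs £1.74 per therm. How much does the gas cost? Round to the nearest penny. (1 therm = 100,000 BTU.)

Heat delivered = 53,600 BTU/h × 8.8 h = 471,680 BTU
Gas input = 471,680 / 0.83 = 568,289 BTU
= 568,289 / 100,000 = 5.683 therm
Cost = 5.683 × £1.74/therm = £9.89

£9.89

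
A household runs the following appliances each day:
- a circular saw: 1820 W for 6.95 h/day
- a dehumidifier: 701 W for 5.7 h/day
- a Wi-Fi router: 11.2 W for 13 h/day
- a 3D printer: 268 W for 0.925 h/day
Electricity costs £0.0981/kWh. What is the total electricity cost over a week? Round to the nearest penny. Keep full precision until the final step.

£11.70

circular saw: 1820 W × 6.95 h × 7 d = 88,543 Wh = 88.54 kWh
dehumidifier: 701 W × 5.7 h × 7 d = 27,970 Wh = 27.97 kWh
Wi-Fi router: 11.2 W × 13 h × 7 d = 1,019 Wh = 1.019 kWh
3D printer: 268 W × 0.925 h × 7 d = 1,735 Wh = 1.735 kWh
Total energy = 88.54 + 27.97 + 1.019 + 1.735 = 119.3 kWh
Cost = 119.3 kWh × £0.0981 = £11.70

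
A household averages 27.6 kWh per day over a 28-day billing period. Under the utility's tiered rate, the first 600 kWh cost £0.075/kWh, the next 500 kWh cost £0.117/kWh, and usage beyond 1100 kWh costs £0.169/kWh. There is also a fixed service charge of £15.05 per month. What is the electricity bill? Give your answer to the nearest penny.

£80.27

Usage = 27.6 kWh/day × 28 days = 772.8 kWh
First 600 kWh × £0.075 = £45.00
Next 172.8 kWh × £0.117 = £20.22
Remaining tier: 0 kWh (not reached)
Energy charge = £65.22; + service £15.05 = £80.27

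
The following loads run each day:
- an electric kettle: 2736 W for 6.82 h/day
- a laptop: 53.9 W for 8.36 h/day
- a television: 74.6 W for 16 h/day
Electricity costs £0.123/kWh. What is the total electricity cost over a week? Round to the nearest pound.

electric kettle: 2736 W × 6.82 h × 7 d = 130,617 Wh = 130.6 kWh
laptop: 53.9 W × 8.36 h × 7 d = 3,154 Wh = 3.154 kWh
television: 74.6 W × 16 h × 7 d = 8,355 Wh = 8.355 kWh
Total energy = 130.6 + 3.154 + 8.355 = 142.1 kWh
Cost = 142.1 kWh × £0.123 = £17.48 ≈ £17

£17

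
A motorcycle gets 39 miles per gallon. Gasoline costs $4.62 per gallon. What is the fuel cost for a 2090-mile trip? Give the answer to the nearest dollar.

Fuel = 2090 mi / 39 mpg = 53.59 gal
Cost = 53.59 gal × $4.62/gal = $247.58 ≈ $248

$248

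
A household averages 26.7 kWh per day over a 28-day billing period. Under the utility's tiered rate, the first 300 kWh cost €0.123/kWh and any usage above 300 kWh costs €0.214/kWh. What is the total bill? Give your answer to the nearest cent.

Usage = 26.7 kWh/day × 28 days = 747.6 kWh
First 300 kWh × €0.123 = €36.90
Remaining 447.6 kWh × €0.214 = €95.79
Total = €132.69

€132.69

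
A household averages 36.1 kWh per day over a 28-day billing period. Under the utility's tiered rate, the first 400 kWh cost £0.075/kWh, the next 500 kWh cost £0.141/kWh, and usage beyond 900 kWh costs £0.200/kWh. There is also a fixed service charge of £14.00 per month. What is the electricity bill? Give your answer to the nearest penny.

£136.66

Usage = 36.1 kWh/day × 28 days = 1010.8 kWh
First 400 kWh × £0.075 = £30.00
Next 500 kWh × £0.141 = £70.50
Remaining 110.8 kWh × £0.200 = £22.16
Energy charge = £122.66; + service £14.00 = £136.66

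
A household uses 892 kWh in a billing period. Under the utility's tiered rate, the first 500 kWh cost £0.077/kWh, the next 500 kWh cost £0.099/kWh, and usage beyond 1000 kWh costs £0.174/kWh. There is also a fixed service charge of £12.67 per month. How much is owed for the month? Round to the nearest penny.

First 500 kWh × £0.077 = £38.50
Next 392 kWh × £0.099 = £38.81
Remaining tier: 0 kWh (not reached)
Energy charge = £77.31; + service £12.67 = £89.98

£89.98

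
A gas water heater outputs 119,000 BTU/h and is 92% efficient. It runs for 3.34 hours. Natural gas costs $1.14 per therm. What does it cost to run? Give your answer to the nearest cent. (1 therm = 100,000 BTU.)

Heat delivered = 119,000 BTU/h × 3.34 h = 397,460 BTU
Gas input = 397,460 / 0.920 = 432,022 BTU
= 432,022 / 100,000 = 4.32 therm
Cost = 4.32 × $1.14/therm = $4.93

$4.93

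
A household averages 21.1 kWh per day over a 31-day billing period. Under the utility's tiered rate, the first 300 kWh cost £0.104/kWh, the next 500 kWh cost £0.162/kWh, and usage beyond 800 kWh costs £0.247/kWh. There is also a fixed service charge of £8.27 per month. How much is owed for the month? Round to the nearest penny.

£96.83

Usage = 21.1 kWh/day × 31 days = 654.1 kWh
First 300 kWh × £0.104 = £31.20
Next 354.1 kWh × £0.162 = £57.36
Remaining tier: 0 kWh (not reached)
Energy charge = £88.56; + service £8.27 = £96.83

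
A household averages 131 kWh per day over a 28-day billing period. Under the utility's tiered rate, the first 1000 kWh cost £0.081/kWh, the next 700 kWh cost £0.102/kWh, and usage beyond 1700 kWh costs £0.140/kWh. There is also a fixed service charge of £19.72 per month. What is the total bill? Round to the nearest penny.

£447.64

Usage = 131 kWh/day × 28 days = 3668 kWh
First 1000 kWh × £0.081 = £81.00
Next 700 kWh × £0.102 = £71.40
Remaining 1968 kWh × £0.140 = £275.52
Energy charge = £427.92; + service £19.72 = £447.64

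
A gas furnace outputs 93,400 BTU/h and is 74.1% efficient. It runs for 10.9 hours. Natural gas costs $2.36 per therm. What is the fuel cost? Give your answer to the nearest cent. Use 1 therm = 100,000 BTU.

Heat delivered = 93,400 BTU/h × 10.9 h = 1,018,060 BTU
Gas input = 1,018,060 / 0.741 = 1,373,900 BTU
= 1,373,900 / 100,000 = 13.74 therm
Cost = 13.74 × $2.36/therm = $32.42

$32.42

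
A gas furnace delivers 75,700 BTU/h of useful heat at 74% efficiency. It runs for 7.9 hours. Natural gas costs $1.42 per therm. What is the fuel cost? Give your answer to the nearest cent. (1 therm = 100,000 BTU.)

Heat delivered = 75,700 BTU/h × 7.9 h = 598,030 BTU
Gas input = 598,030 / 0.74 = 808,149 BTU
= 808,149 / 100,000 = 8.081 therm
Cost = 8.081 × $1.42/therm = $11.48

$11.48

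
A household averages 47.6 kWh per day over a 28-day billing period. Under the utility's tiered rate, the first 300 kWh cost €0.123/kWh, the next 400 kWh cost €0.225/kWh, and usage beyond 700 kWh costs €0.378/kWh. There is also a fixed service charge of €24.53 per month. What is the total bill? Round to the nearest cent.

Usage = 47.6 kWh/day × 28 days = 1332.8 kWh
First 300 kWh × €0.123 = €36.90
Next 400 kWh × €0.225 = €90.00
Remaining 632.8 kWh × €0.378 = €239.20
Energy charge = €366.10; + service €24.53 = €390.63

€390.63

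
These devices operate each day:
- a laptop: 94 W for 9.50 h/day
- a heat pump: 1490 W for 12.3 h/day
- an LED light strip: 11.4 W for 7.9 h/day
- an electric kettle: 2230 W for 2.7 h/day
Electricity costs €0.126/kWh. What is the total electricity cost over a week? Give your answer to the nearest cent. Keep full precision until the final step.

€22.34

laptop: 94 W × 9.50 h × 7 d = 6,251 Wh = 6.251 kWh
heat pump: 1490 W × 12.3 h × 7 d = 128,289 Wh = 128.3 kWh
LED light strip: 11.4 W × 7.9 h × 7 d = 630 Wh = 0.6304 kWh
electric kettle: 2230 W × 2.7 h × 7 d = 42,147 Wh = 42.15 kWh
Total energy = 6.251 + 128.3 + 0.6304 + 42.15 = 177.3 kWh
Cost = 177.3 kWh × €0.126 = €22.34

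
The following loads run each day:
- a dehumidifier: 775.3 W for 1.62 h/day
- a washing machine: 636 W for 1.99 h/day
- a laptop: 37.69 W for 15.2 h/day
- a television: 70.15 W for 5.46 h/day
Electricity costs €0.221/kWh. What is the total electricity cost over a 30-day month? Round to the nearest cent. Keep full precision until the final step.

dehumidifier: 775.3 W × 1.62 h × 30 d = 37,680 Wh = 37.68 kWh
washing machine: 636 W × 1.99 h × 30 d = 37,969 Wh = 37.97 kWh
laptop: 37.69 W × 15.2 h × 30 d = 17,187 Wh = 17.19 kWh
television: 70.15 W × 5.46 h × 30 d = 11,491 Wh = 11.49 kWh
Total energy = 37.68 + 37.97 + 17.19 + 11.49 = 104.3 kWh
Cost = 104.3 kWh × €0.221 = €23.06

€23.06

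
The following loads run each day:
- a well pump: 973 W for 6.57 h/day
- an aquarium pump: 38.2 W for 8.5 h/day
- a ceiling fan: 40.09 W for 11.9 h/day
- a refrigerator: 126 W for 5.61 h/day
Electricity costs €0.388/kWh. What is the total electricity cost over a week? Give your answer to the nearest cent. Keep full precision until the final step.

well pump: 973 W × 6.57 h × 7 d = 44,748 Wh = 44.75 kWh
aquarium pump: 38.2 W × 8.5 h × 7 d = 2,273 Wh = 2.273 kWh
ceiling fan: 40.09 W × 11.9 h × 7 d = 3,339 Wh = 3.339 kWh
refrigerator: 126 W × 5.61 h × 7 d = 4,948 Wh = 4.948 kWh
Total energy = 44.75 + 2.273 + 3.339 + 4.948 = 55.31 kWh
Cost = 55.31 kWh × €0.388 = €21.46

€21.46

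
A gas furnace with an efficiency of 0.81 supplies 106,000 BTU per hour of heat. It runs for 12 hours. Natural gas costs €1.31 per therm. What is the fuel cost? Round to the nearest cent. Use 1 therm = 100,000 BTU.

Heat delivered = 106,000 BTU/h × 12 h = 1,272,000 BTU
Gas input = 1,272,000 / 0.81 = 1,570,370 BTU
= 1,570,370 / 100,000 = 15.7 therm
Cost = 15.7 × €1.31/therm = €20.57

€20.57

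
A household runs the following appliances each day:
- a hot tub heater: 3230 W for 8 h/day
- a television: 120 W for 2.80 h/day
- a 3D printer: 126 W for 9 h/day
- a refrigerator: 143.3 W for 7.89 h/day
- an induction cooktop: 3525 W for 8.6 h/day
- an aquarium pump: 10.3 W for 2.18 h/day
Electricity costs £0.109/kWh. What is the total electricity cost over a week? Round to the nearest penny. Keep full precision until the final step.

£44.85

hot tub heater: 3230 W × 8 h × 7 d = 180,880 Wh = 180.9 kWh
television: 120 W × 2.80 h × 7 d = 2,352 Wh = 2.352 kWh
3D printer: 126 W × 9 h × 7 d = 7,938 Wh = 7.938 kWh
refrigerator: 143.3 W × 7.89 h × 7 d = 7,914 Wh = 7.914 kWh
induction cooktop: 3525 W × 8.6 h × 7 d = 212,205 Wh = 212.2 kWh
aquarium pump: 10.3 W × 2.18 h × 7 d = 157 Wh = 0.1572 kWh
Total energy = 180.9 + 2.352 + 7.938 + 7.914 + 212.2 + 0.1572 = 411.4 kWh
Cost = 411.4 kWh × £0.109 = £44.85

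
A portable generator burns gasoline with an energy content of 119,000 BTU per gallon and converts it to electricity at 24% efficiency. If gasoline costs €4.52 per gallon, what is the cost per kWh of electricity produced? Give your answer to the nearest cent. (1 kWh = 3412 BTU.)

Electrical output per gallon = 119,000 BTU × 0.24 / 3412 BTU/kWh = 8.37 kWh
Cost per kWh = €4.52 / 8.37 kWh = €0.540

€0.54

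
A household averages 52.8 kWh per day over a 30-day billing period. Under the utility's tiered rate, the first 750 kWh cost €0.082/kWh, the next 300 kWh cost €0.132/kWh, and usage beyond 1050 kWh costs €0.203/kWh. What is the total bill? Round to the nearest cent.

€209.50

Usage = 52.8 kWh/day × 30 days = 1584 kWh
First 750 kWh × €0.082 = €61.50
Next 300 kWh × €0.132 = €39.60
Remaining 534 kWh × €0.203 = €108.40
Total = €209.50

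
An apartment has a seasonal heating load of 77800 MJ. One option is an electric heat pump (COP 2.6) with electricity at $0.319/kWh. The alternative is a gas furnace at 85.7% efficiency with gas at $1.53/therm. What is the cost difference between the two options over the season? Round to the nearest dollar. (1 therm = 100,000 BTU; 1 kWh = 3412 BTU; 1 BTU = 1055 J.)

Heat load = 77800 MJ = 77,800,000,000 J / 1055 = 73,744,076 BTU
Gas: input = 73,744,076 / 0.857 = 86,049,097 BTU = 860.5 therm → 860.5 × $1.53 = $1,316.55
Heat pump: 73,744,076 BTU / 3412 = 21,610 kWh heat; / 2.6 = 8,313 kWh in → × $0.319 = $2,651.77
Difference = |$1,316.55 − $2,651.77| = $1,335.22 ≈ $1335

$1335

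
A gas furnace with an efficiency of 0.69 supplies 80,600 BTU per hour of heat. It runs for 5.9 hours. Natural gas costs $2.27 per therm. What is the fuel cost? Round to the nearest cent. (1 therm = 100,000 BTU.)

Heat delivered = 80,600 BTU/h × 5.9 h = 475,540 BTU
Gas input = 475,540 / 0.69 = 689,188 BTU
= 689,188 / 100,000 = 6.892 therm
Cost = 6.892 × $2.27/therm = $15.64

$15.64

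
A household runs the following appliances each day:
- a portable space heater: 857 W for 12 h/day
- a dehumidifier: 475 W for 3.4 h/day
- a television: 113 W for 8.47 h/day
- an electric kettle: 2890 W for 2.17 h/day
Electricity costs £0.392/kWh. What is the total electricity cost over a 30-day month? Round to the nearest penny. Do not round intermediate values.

£224.94

portable space heater: 857 W × 12 h × 30 d = 308,520 Wh = 308.5 kWh
dehumidifier: 475 W × 3.4 h × 30 d = 48,450 Wh = 48.45 kWh
television: 113 W × 8.47 h × 30 d = 28,713 Wh = 28.71 kWh
electric kettle: 2890 W × 2.17 h × 30 d = 188,139 Wh = 188.1 kWh
Total energy = 308.5 + 48.45 + 28.71 + 188.1 = 573.8 kWh
Cost = 573.8 kWh × £0.392 = £224.94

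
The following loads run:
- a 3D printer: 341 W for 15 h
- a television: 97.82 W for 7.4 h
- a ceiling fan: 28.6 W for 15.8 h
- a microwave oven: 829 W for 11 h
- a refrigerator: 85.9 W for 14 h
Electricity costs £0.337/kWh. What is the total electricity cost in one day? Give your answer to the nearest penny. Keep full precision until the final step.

£5.60

3D printer: 341 W × 15 h = 5,115 Wh = 5.115 kWh
television: 97.82 W × 7.4 h = 724 Wh = 0.7239 kWh
ceiling fan: 28.6 W × 15.8 h = 452 Wh = 0.4519 kWh
microwave oven: 829 W × 11 h = 9,119 Wh = 9.119 kWh
refrigerator: 85.9 W × 14 h = 1,203 Wh = 1.203 kWh
Total energy = 5.115 + 0.7239 + 0.4519 + 9.119 + 1.203 = 16.61 kWh
Cost = 16.61 kWh × £0.337 = £5.60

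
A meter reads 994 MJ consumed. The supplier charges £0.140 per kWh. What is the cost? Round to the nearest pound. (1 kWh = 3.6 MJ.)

994 MJ × (0.27778 kWh/MJ) = 276.1 kWh
Cost = 276.1 kWh × £0.140/kWh = £38.66 ≈ £39

£39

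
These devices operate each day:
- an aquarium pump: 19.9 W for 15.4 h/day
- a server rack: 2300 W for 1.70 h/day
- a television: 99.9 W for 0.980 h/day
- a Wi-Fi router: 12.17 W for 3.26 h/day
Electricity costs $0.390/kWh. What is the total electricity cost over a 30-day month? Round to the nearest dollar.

$51

aquarium pump: 19.9 W × 15.4 h × 30 d = 9,194 Wh = 9.194 kWh
server rack: 2300 W × 1.70 h × 30 d = 117,300 Wh = 117.3 kWh
television: 99.9 W × 0.980 h × 30 d = 2,937 Wh = 2.937 kWh
Wi-Fi router: 12.17 W × 3.26 h × 30 d = 1,190 Wh = 1.19 kWh
Total energy = 9.194 + 117.3 + 2.937 + 1.19 = 130.6 kWh
Cost = 130.6 kWh × $0.390 = $50.94 ≈ $51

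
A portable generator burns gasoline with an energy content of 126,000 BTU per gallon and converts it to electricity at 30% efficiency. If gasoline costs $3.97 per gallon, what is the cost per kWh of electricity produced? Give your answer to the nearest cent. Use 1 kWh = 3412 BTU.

$0.36

Electrical output per gallon = 126,000 BTU × 0.30 / 3412 BTU/kWh = 11.08 kWh
Cost per kWh = $3.97 / 11.08 kWh = $0.358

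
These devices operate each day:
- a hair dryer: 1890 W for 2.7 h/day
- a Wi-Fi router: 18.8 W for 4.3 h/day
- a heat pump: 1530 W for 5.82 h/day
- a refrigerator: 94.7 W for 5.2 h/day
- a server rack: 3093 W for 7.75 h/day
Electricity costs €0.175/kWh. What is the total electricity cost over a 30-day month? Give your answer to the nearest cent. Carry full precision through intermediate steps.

€202.40

hair dryer: 1890 W × 2.7 h × 30 d = 153,090 Wh = 153.1 kWh
Wi-Fi router: 18.8 W × 4.3 h × 30 d = 2,425 Wh = 2.425 kWh
heat pump: 1530 W × 5.82 h × 30 d = 267,138 Wh = 267.1 kWh
refrigerator: 94.7 W × 5.2 h × 30 d = 14,773 Wh = 14.77 kWh
server rack: 3093 W × 7.75 h × 30 d = 719,122 Wh = 719.1 kWh
Total energy = 153.1 + 2.425 + 267.1 + 14.77 + 719.1 = 1,157 kWh
Cost = 1,157 kWh × €0.175 = €202.40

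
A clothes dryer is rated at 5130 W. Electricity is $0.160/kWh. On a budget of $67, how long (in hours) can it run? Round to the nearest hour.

Energy budget = $67 / $0.160 per kWh = 418.8 kWh = 418,750 Wh
Runtime = 418,750 Wh / 5130 W = 81.63 h

82 h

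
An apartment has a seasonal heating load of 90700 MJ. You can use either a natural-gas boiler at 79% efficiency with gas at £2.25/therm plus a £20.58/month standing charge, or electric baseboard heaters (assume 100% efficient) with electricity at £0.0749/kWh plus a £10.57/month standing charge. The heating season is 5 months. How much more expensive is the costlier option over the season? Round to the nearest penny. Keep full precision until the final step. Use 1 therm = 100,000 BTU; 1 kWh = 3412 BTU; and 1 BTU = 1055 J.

£611.37

Heat load = 90700 MJ = 90,700,000,000 J / 1055 = 85,971,564 BTU
Gas: input = 85,971,564 / 0.79 = 108,824,765 BTU = 1,088 therm → 1,088 × £2.25 = £2,448.56; + 5 × £20.58 standing = £2,551.46
Electric: 85,971,564 BTU / 3412 = 25,200 kWh → × £0.0749 = £1,887.24; + 5 × £10.57 standing = £1,940.09
Difference = |£2,551.46 − £1,940.09| = £611.37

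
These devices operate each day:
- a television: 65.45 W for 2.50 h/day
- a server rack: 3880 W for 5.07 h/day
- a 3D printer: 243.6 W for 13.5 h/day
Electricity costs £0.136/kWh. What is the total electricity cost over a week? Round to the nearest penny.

£22.01

television: 65.45 W × 2.50 h × 7 d = 1,145 Wh = 1.145 kWh
server rack: 3880 W × 5.07 h × 7 d = 137,701 Wh = 137.7 kWh
3D printer: 243.6 W × 13.5 h × 7 d = 23,020 Wh = 23.02 kWh
Total energy = 1.145 + 137.7 + 23.02 = 161.9 kWh
Cost = 161.9 kWh × £0.136 = £22.01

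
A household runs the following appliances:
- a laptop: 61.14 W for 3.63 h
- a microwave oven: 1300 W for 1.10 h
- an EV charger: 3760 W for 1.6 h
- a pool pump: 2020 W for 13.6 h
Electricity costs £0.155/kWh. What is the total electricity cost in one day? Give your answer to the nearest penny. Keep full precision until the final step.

£5.45

laptop: 61.14 W × 3.63 h = 222 Wh = 0.2219 kWh
microwave oven: 1300 W × 1.10 h = 1,430 Wh = 1.43 kWh
EV charger: 3760 W × 1.6 h = 6,016 Wh = 6.016 kWh
pool pump: 2020 W × 13.6 h = 27,472 Wh = 27.47 kWh
Total energy = 0.2219 + 1.43 + 6.016 + 27.47 = 35.14 kWh
Cost = 35.14 kWh × £0.155 = £5.45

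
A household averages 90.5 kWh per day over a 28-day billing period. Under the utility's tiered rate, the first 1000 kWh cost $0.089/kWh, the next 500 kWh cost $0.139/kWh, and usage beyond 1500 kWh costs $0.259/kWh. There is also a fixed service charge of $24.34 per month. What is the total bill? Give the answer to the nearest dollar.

Usage = 90.5 kWh/day × 28 days = 2534 kWh
First 1000 kWh × $0.089 = $89.00
Next 500 kWh × $0.139 = $69.50
Remaining 1034 kWh × $0.259 = $267.81
Energy charge = $426.31; + service $24.34 = $450.65 ≈ $451

$451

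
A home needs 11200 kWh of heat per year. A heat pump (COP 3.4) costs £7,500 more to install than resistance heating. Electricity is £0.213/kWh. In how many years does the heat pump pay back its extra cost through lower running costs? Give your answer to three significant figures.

Resistance: 11200 kWh × £0.213 = £2,385.60/yr
Heat pump: 11200 / 3.4 = 3294 kWh in → × £0.213 = £701.65/yr
Annual savings = £1,683.95
Payback = £7,500 / £1,683.95 = 4.45 years

4.45 years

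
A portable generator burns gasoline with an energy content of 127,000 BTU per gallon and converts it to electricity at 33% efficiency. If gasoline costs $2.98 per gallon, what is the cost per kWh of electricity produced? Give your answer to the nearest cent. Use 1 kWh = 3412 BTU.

$0.24

Electrical output per gallon = 127,000 BTU × 0.33 / 3412 BTU/kWh = 12.28 kWh
Cost per kWh = $2.98 / 12.28 kWh = $0.243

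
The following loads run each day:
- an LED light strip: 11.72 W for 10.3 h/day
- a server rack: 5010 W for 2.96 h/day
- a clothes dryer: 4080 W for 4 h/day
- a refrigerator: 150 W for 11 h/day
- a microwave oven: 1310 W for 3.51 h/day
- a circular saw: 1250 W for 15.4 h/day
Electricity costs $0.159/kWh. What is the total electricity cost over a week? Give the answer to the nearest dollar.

LED light strip: 11.72 W × 10.3 h × 7 d = 845 Wh = 0.845 kWh
server rack: 5010 W × 2.96 h × 7 d = 103,807 Wh = 103.8 kWh
clothes dryer: 4080 W × 4 h × 7 d = 114,240 Wh = 114.2 kWh
refrigerator: 150 W × 11 h × 7 d = 11,550 Wh = 11.55 kWh
microwave oven: 1310 W × 3.51 h × 7 d = 32,187 Wh = 32.19 kWh
circular saw: 1250 W × 15.4 h × 7 d = 134,750 Wh = 134.8 kWh
Total energy = 0.845 + 103.8 + 114.2 + 11.55 + 32.19 + 134.8 = 397.4 kWh
Cost = 397.4 kWh × $0.159 = $63.18 ≈ $63

$63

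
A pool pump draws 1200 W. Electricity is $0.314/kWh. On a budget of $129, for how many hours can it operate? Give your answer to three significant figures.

342 h

Energy budget = $129 / $0.314 per kWh = 410.8 kWh = 410,828 Wh
Runtime = 410,828 Wh / 1200 W = 342.4 h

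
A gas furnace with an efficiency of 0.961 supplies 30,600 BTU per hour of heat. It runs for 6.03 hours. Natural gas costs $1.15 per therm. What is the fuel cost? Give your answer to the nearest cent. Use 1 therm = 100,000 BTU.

Heat delivered = 30,600 BTU/h × 6.03 h = 184,518 BTU
Gas input = 184,518 / 0.961 = 192,006 BTU
= 192,006 / 100,000 = 1.92 therm
Cost = 1.92 × $1.15/therm = $2.21

$2.21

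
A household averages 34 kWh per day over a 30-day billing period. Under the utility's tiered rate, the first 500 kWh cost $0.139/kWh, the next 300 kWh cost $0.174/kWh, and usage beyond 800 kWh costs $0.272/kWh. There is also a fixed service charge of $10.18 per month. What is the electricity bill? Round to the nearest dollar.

Usage = 34 kWh/day × 30 days = 1020 kWh
First 500 kWh × $0.139 = $69.50
Next 300 kWh × $0.174 = $52.20
Remaining 220 kWh × $0.272 = $59.84
Energy charge = $181.54; + service $10.18 = $191.72 ≈ $192

$192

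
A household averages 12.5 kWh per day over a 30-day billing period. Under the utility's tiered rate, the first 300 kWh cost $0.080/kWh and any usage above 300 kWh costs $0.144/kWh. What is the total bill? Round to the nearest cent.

Usage = 12.5 kWh/day × 30 days = 375 kWh
First 300 kWh × $0.080 = $24.00
Remaining 75 kWh × $0.144 = $10.80
Total = $34.80

$34.80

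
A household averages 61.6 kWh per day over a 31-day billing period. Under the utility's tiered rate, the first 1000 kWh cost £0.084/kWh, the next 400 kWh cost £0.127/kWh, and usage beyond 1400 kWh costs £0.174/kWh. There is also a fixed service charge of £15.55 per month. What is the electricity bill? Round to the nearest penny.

Usage = 61.6 kWh/day × 31 days = 1909.6 kWh
First 1000 kWh × £0.084 = £84.00
Next 400 kWh × £0.127 = £50.80
Remaining 509.6 kWh × £0.174 = £88.67
Energy charge = £223.47; + service £15.55 = £239.02

£239.02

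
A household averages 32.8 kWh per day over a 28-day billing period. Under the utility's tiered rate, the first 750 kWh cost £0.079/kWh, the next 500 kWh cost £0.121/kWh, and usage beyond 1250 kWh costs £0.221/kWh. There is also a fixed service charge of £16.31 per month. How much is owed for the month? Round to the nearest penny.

£95.94

Usage = 32.8 kWh/day × 28 days = 918.4 kWh
First 750 kWh × £0.079 = £59.25
Next 168.4 kWh × £0.121 = £20.38
Remaining tier: 0 kWh (not reached)
Energy charge = £79.63; + service £16.31 = £95.94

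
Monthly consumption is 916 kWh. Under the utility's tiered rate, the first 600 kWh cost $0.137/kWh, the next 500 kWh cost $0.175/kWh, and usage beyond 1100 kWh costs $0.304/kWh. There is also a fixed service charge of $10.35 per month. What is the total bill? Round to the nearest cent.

$147.85

First 600 kWh × $0.137 = $82.20
Next 316 kWh × $0.175 = $55.30
Remaining tier: 0 kWh (not reached)
Energy charge = $137.50; + service $10.35 = $147.85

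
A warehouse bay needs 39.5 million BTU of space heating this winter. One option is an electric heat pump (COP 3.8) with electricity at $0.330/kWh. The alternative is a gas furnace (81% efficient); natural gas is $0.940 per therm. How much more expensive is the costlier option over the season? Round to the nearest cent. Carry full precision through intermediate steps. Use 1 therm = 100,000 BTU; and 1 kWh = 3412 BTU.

$546.96

Heat load = 39.5 × 10⁶ BTU = 39,500,000 BTU
Gas: input = 39,500,000 / 0.81 = 48,765,432 BTU = 487.7 therm → 487.7 × $0.940 = $458.40
Heat pump: 39,500,000 BTU / 3412 = 11,580 kWh heat; / 3.8 = 3,047 kWh in → × $0.330 = $1,005.35
Difference = |$458.40 − $1,005.35| = $546.96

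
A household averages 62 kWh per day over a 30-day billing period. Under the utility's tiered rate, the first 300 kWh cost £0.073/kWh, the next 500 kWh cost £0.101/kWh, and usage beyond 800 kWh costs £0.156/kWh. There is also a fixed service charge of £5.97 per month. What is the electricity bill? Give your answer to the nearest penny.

£243.73

Usage = 62 kWh/day × 30 days = 1860 kWh
First 300 kWh × £0.073 = £21.90
Next 500 kWh × £0.101 = £50.50
Remaining 1060 kWh × £0.156 = £165.36
Energy charge = £237.76; + service £5.97 = £243.73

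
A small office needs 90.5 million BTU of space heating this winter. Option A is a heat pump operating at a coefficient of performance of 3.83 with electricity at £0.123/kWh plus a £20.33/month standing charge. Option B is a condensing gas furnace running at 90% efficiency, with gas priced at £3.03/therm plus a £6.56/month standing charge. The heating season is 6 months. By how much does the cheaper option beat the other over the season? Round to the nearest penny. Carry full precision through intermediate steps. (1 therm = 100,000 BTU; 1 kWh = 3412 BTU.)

£2112.40

Heat load = 90.5 × 10⁶ BTU = 90,500,000 BTU
Gas: input = 90,500,000 / 0.90 = 100,555,556 BTU = 1,006 therm → 1,006 × £3.03 = £3,046.83; + 6 × £6.56 standing = £3,086.19
Heat pump: 90,500,000 BTU / 3412 = 26,520 kWh heat; / 3.83 = 6,925 kWh in → × £0.123 = £851.82; + 6 × £20.33 standing = £973.80
Difference = |£3,086.19 − £973.80| = £2,112.40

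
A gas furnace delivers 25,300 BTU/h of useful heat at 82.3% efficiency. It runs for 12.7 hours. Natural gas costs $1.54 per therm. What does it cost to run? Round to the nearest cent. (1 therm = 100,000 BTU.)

Heat delivered = 25,300 BTU/h × 12.7 h = 321,310 BTU
Gas input = 321,310 / 0.823 = 390,413 BTU
= 390,413 / 100,000 = 3.904 therm
Cost = 3.904 × $1.54/therm = $6.01

$6.01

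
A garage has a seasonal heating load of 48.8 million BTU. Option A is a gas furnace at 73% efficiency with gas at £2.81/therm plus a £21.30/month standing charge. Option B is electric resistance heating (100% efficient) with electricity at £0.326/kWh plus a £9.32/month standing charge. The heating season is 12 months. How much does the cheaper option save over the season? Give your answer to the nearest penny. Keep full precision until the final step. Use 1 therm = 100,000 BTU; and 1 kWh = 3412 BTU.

Heat load = 48.8 × 10⁶ BTU = 48,800,000 BTU
Gas: input = 48,800,000 / 0.73 = 66,849,315 BTU = 668.5 therm → 668.5 × £2.81 = £1,878.47; + 12 × £21.30 standing = £2,134.07
Electric: 48,800,000 BTU / 3412 = 14,300 kWh → × £0.326 = £4,662.60; + 12 × £9.32 standing = £4,774.44
Difference = |£2,134.07 − £4,774.44| = £2,640.38

£2640.38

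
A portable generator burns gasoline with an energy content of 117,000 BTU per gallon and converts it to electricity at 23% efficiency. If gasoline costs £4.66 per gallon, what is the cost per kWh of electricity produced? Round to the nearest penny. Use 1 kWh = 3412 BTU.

Electrical output per gallon = 117,000 BTU × 0.23 / 3412 BTU/kWh = 7.887 kWh
Cost per kWh = £4.66 / 7.887 kWh = £0.591

£0.59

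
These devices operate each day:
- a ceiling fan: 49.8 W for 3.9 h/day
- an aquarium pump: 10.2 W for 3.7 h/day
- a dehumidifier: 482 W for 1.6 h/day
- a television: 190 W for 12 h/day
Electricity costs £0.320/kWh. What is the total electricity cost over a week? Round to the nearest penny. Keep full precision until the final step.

£7.35

ceiling fan: 49.8 W × 3.9 h × 7 d = 1,360 Wh = 1.36 kWh
aquarium pump: 10.2 W × 3.7 h × 7 d = 264 Wh = 0.2642 kWh
dehumidifier: 482 W × 1.6 h × 7 d = 5,398 Wh = 5.398 kWh
television: 190 W × 12 h × 7 d = 15,960 Wh = 15.96 kWh
Total energy = 1.36 + 0.2642 + 5.398 + 15.96 = 22.98 kWh
Cost = 22.98 kWh × £0.320 = £7.35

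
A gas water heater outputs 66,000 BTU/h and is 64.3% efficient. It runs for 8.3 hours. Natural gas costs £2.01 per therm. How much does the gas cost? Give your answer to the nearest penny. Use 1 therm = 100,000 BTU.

£17.12

Heat delivered = 66,000 BTU/h × 8.3 h = 547,800 BTU
Gas input = 547,800 / 0.643 = 851,944 BTU
= 851,944 / 100,000 = 8.519 therm
Cost = 8.519 × £2.01/therm = £17.12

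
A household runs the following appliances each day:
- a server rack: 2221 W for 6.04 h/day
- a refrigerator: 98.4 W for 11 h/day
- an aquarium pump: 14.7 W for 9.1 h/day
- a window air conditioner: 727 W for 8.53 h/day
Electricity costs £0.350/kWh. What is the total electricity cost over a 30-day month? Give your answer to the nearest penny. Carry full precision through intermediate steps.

server rack: 2221 W × 6.04 h × 30 d = 402,445 Wh = 402.4 kWh
refrigerator: 98.4 W × 11 h × 30 d = 32,472 Wh = 32.47 kWh
aquarium pump: 14.7 W × 9.1 h × 30 d = 4,013 Wh = 4.013 kWh
window air conditioner: 727 W × 8.53 h × 30 d = 186,039 Wh = 186 kWh
Total energy = 402.4 + 32.47 + 4.013 + 186 = 625 kWh
Cost = 625 kWh × £0.350 = £218.74

£218.74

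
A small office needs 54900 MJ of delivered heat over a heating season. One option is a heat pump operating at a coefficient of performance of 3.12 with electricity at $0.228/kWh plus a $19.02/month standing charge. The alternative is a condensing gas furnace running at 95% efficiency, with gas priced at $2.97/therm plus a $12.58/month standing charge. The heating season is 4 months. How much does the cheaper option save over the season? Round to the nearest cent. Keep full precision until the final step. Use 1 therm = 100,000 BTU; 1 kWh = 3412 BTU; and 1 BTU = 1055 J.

$486.58

Heat load = 54900 MJ = 54,900,000,000 J / 1055 = 52,037,915 BTU
Gas: input = 52,037,915 / 0.95 = 54,776,752 BTU = 547.8 therm → 547.8 × $2.97 = $1,626.87; + 4 × $12.58 standing = $1,677.19
Heat pump: 52,037,915 BTU / 3412 = 15,250 kWh heat; / 3.12 = 4,888 kWh in → × $0.228 = $1,114.53; + 4 × $19.02 standing = $1,190.61
Difference = |$1,677.19 − $1,190.61| = $486.58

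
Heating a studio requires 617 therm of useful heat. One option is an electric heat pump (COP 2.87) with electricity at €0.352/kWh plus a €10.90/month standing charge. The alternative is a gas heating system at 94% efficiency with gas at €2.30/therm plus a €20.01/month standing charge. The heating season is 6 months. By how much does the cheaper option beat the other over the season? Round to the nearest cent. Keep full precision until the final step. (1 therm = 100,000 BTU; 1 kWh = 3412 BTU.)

€653.53

Heat load = 617 therm × 100,000 = 61,700,000 BTU
Gas: input = 61,700,000 / 0.94 = 65,638,298 BTU = 656.4 therm → 656.4 × €2.30 = €1,509.68; + 6 × €20.01 standing = €1,629.74
Heat pump: 61,700,000 BTU / 3412 = 18,080 kWh heat; / 2.87 = 6,301 kWh in → × €0.352 = €2,217.87; + 6 × €10.90 standing = €2,283.27
Difference = |€1,629.74 − €2,283.27| = €653.53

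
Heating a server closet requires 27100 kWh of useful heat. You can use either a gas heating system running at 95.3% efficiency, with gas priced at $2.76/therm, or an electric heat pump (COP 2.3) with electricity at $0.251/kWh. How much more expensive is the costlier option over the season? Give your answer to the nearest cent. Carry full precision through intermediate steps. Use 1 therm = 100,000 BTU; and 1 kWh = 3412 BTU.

Heat load = 27100 kWh × 3412 = 92,465,200 BTU
Gas: input = 92,465,200 / 0.953 = 97,025,393 BTU = 970.3 therm → 970.3 × $2.76 = $2,677.90
Heat pump: 92,465,200 BTU / 3412 = 27,100 kWh heat; / 2.3 = 11,780 kWh in → × $0.251 = $2,957.43
Difference = |$2,677.90 − $2,957.43| = $279.53

$279.53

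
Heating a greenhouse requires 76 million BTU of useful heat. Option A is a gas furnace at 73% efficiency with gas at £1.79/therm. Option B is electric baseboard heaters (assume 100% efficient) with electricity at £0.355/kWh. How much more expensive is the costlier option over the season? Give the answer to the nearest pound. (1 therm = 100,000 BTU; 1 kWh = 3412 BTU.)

£6044

Heat load = 76 × 10⁶ BTU = 76,000,000 BTU
Gas: input = 76,000,000 / 0.73 = 104,109,589 BTU = 1,041 therm → 1,041 × £1.79 = £1,863.56
Electric: 76,000,000 BTU / 3412 = 22,270 kWh → × £0.355 = £7,907.39
Difference = |£1,863.56 − £7,907.39| = £6,043.82 ≈ £6044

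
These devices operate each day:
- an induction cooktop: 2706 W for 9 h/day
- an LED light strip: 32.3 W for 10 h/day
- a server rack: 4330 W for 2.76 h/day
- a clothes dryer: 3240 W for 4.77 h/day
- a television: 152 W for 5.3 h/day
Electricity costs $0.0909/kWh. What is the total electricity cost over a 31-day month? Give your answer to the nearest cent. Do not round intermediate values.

$149.03

induction cooktop: 2706 W × 9 h × 31 d = 754,974 Wh = 755 kWh
LED light strip: 32.3 W × 10 h × 31 d = 10,013 Wh = 10.01 kWh
server rack: 4330 W × 2.76 h × 31 d = 370,475 Wh = 370.5 kWh
clothes dryer: 3240 W × 4.77 h × 31 d = 479,099 Wh = 479.1 kWh
television: 152 W × 5.3 h × 31 d = 24,974 Wh = 24.97 kWh
Total energy = 755 + 10.01 + 370.5 + 479.1 + 24.97 = 1,640 kWh
Cost = 1,640 kWh × $0.0909 = $149.03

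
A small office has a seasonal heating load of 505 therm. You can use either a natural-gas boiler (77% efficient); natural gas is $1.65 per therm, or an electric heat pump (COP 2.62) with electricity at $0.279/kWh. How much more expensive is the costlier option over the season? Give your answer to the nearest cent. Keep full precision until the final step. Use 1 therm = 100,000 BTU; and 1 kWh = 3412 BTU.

Heat load = 505 therm × 100,000 = 50,500,000 BTU
Gas: input = 50,500,000 / 0.77 = 65,584,416 BTU = 655.8 therm → 655.8 × $1.65 = $1,082.14
Heat pump: 50,500,000 BTU / 3412 = 14,800 kWh heat; / 2.62 = 5,649 kWh in → × $0.279 = $1,576.11
Difference = |$1,082.14 − $1,576.11| = $493.96

$493.96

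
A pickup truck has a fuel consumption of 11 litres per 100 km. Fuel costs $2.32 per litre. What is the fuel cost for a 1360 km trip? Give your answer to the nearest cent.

$347.07

Fuel = 11 L/100 km × 1360 km / 100 = 149.6 L
Cost = 149.6 L × $2.32/L = $347.07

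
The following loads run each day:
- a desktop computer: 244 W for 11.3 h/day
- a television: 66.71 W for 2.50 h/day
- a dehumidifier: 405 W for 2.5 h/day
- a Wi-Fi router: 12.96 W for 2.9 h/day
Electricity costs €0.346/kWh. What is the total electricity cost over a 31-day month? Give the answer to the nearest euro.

€43

desktop computer: 244 W × 11.3 h × 31 d = 85,473 Wh = 85.47 kWh
television: 66.71 W × 2.50 h × 31 d = 5,170 Wh = 5.17 kWh
dehumidifier: 405 W × 2.5 h × 31 d = 31,388 Wh = 31.39 kWh
Wi-Fi router: 12.96 W × 2.9 h × 31 d = 1,165 Wh = 1.165 kWh
Total energy = 85.47 + 5.17 + 31.39 + 1.165 = 123.2 kWh
Cost = 123.2 kWh × €0.346 = €42.63 ≈ €43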